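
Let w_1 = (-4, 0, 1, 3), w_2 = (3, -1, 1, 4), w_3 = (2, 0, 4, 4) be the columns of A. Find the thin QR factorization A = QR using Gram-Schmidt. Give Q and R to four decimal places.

Q = [[-0.7845, 0.6074, 0.0749], [0.0000, -0.1926, 0.3167], [0.1961, 0.1852, 0.9225], [0.5883, 0.7481, -0.2076]], R = [[5.0990, 0.1961, 1.5689], [0.0000, 5.1925, 4.9480], [0.0000, 0.0000, 3.0093]]

w_1 = (-4, 0, 1, 3); ‖w_1‖ = 5.0990, so q_1 = (-0.7845, 0.0000, 0.1961, 0.5883).
q_1·w_2 = (-0.7845)·3 + 0.0000·(-1) + 0.1961·1 + 0.5883·4 = 0.1961.
u_2 = w_2 − 0.1961·q_1 = (3.1538, -1.0000, 0.9615, 3.8846).
‖u_2‖ = 5.1925, so q_2 = (0.6074, -0.1926, 0.1852, 0.7481).
q_1·w_3 = (-0.7845)·2 + 0.0000·0 + 0.1961·4 + 0.5883·4 = 1.5689; q_2·w_3 = 0.6074·2 + (-0.1926)·0 + 0.1852·4 + 0.7481·4 = 4.9480.
u_3 = w_3 − 1.5689·q_1 − 4.9480·q_2 = (0.2254, 0.9529, 2.7760, -0.6248).
‖u_3‖ = 3.0093, so q_3 = (0.0749, 0.3167, 0.9225, -0.2076).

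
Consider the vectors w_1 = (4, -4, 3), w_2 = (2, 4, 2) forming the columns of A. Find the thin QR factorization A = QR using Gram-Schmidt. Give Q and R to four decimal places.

Q = [[0.6247, 0.4490], [-0.6247, 0.7783], [0.4685, 0.4390]], R = [[6.4031, -0.3123], [0.0000, 4.8890]]

q_1 = w_1/‖w_1‖ = (4, -4, 3)/6.4031 = (0.6247, -0.6247, 0.4685).
r_{12} = q_1·w_2 = -0.3123.
u_2 = w_2 + 0.3123·q_1 = (2.1951, 3.8049, 2.1463).
‖u_2‖ = 4.8890, so q_2 = (0.4490, 0.7783, 0.4390).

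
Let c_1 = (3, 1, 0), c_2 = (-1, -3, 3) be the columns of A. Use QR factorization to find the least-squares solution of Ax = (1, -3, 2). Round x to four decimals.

q_1 = c_1/‖c_1‖ = (3, 1, 0)/3.1623 = (0.9487, 0.3162, 0.0000).
r_{12} = q_1·c_2 = -1.8974.
u_2 = c_2 + 1.8974·q_1 = (0.8000, -2.4000, 3.0000).
‖u_2‖ = 3.9243, so q_2 = (0.2039, -0.6116, 0.7645).
Qᵀb = (0.0000, 3.5675).
Back-substitute: x_2 = 3.5675/3.9243 = 0.9091.
x_1 = (0.0000 + 1.8974·0.9091)/3.1623 = 0.5455.

x = (0.5455, 0.9091)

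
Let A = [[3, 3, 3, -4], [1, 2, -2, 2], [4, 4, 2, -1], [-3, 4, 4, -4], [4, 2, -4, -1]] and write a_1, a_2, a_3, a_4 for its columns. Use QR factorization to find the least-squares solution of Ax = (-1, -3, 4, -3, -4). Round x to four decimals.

a_1 = (3, 1, 4, -3, 4); ‖a_1‖ = 7.1414, so q_1 = (0.4201, 0.1400, 0.5601, -0.4201, 0.5601).
q_1·a_2 = 0.4201·3 + 0.1400·2 + 0.5601·4 + (-0.4201)·4 + 0.5601·2 = 3.2206.
u_2 = a_2 − 3.2206·q_1 = (1.6471, 1.5490, 2.1961, 5.3529, 0.1961).
‖u_2‖ = 6.2151, so q_2 = (0.2650, 0.2492, 0.3533, 0.8613, 0.0315).
q_1·a_3 = 0.4201·3 + 0.1400·(-2) + 0.5601·2 + (-0.4201)·4 + 0.5601·(-4) = -1.8204; q_2·a_3 = 0.2650·3 + 0.2492·(-2) + 0.3533·2 + 0.8613·4 + 0.0315·(-4) = 4.3222.
u_3 = a_3 + 1.8204·q_1 − 4.3222·q_2 = (2.6193, -2.8223, 1.4924, -0.4873, -3.1168).
‖u_3‖ = 5.1966, so q_3 = (0.5040, -0.5431, 0.2872, -0.0938, -0.5998).
q_1·a_4 = 0.4201·(-4) + 0.1400·2 + 0.5601·(-1) + (-0.4201)·(-4) + 0.5601·(-1) = -0.8402; q_2·a_4 = 0.2650·(-4) + 0.2492·2 + 0.3533·(-1) + 0.8613·(-4) + 0.0315·(-1) = -4.3916; q_3·a_4 = 0.5040·(-4) + (-0.5431)·2 + 0.2872·(-1) + (-0.0938)·(-4) + (-0.5998)·(-1) = -2.4147.
u_4 = a_4 + 0.8402·q_1 + 4.3916·q_2 + 2.4147·q_3 = (-1.2662, 1.9008, 1.7158, -0.7970, -1.8391).
‖u_4‖ = 3.4896, so q_4 = (-0.3628, 0.5447, 0.4917, -0.2284, -0.5270).
Qᵀb = (0.4201, -2.3094, 4.9544, 3.4888).
Back-substitute: x_4 = 3.4888/3.4896 = 0.9998.
x_3 = (4.9544 + 2.4147·0.9998)/5.1966 = 1.4179.
x_2 = (-2.3094 − 4.3222·1.4179 + 4.3916·0.9998)/6.2151 = -0.6512.
x_1 = (0.4201 − 3.2206·(-0.6512) + 1.8204·1.4179 + 0.8402·0.9998)/7.1414 = 0.8316.

x = (0.8316, -0.6512, 1.4179, 0.9998)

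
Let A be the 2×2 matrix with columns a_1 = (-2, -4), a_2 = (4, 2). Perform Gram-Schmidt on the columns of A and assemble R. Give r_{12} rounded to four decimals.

r_{12} = -3.5777

a_1 = (-2, -4); ‖a_1‖ = 4.4721, so q_1 = (-0.4472, -0.8944).
r_{12} = q_1·a_2 = -3.5777.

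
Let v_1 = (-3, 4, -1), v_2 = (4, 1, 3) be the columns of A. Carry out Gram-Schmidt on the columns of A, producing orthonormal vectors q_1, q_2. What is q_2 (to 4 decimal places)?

v_1 = (-3, 4, -1); ‖v_1‖ = 5.0990, so q_1 = (-0.5883, 0.7845, -0.1961).
q_1·v_2 = (-0.5883)·4 + 0.7845·1 + (-0.1961)·3 = -2.1573.
u_2 = v_2 + 2.1573·q_1 = (2.7308, 2.6923, 2.5769).
‖u_2‖ = 4.6202, so q_2 = (0.5911, 0.5827, 0.5578).

q_2 = (0.5911, 0.5827, 0.5578)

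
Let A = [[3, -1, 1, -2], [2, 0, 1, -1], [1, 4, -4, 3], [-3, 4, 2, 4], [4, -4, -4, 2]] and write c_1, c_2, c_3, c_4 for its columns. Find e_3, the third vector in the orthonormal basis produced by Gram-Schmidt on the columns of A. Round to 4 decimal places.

e_3 = (0.5788, 0.4860, -0.4606, 0.1732, -0.4320)

e_1 = c_1/‖c_1‖ = (3, 2, 1, -3, 4)/6.2450 = (0.4804, 0.3203, 0.1601, -0.4804, 0.6405).
r_{12} = e_1·c_2 = -4.3235.
u_2 = c_2 + 4.3235·e_1 = (1.0769, 1.3846, 4.6923, 1.9231, -1.2308).
‖u_2‖ = 5.5052, so e_2 = (0.1956, 0.2515, 0.8523, 0.3493, -0.2236).
r_{13} = e_1·c_3 = -3.3627; r_{23} = e_2·c_3 = -1.3693.
u_3 = c_3 + 3.3627·e_1 + 1.3693·e_2 = (2.8832, 2.4213, -2.2944, 0.8629, -2.1523).
‖u_3‖ = 4.9817, so e_3 = (0.5788, 0.4860, -0.4606, 0.1732, -0.4320).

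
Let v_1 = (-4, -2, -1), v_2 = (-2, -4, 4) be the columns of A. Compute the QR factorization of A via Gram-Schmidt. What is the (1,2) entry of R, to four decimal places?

r_{12} = 2.6186

e_1 = v_1/‖v_1‖ = (-4, -2, -1)/4.5826 = (-0.8729, -0.4364, -0.2182).
r_{12} = e_1·v_2 = 2.6186.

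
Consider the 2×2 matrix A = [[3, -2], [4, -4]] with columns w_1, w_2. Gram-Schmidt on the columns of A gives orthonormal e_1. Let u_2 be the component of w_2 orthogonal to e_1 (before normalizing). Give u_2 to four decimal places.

u_2 = (0.6400, -0.4800)

e_1 = w_1/‖w_1‖ = (3, 4)/5.0000 = (0.6000, 0.8000).
r_{12} = e_1·w_2 = -4.4000.
u_2 = w_2 + 4.4000·e_1 = (0.6400, -0.4800).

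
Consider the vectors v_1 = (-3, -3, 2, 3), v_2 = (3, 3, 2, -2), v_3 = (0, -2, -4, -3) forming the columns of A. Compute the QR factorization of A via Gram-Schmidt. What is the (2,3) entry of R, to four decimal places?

q_1 = v_1/‖v_1‖ = (-3, -3, 2, 3)/5.5678 = (-0.5388, -0.5388, 0.3592, 0.5388).
r_{12} = q_1·v_2 = -3.5921.
u_2 = v_2 + 3.5921·q_1 = (1.0645, 1.0645, 3.2903, -0.0645).
‖u_2‖ = 3.6189, so q_2 = (0.2942, 0.2942, 0.9092, -0.0178).
r_{23} = q_2·v_3 = -4.1716.

r_{23} = -4.1716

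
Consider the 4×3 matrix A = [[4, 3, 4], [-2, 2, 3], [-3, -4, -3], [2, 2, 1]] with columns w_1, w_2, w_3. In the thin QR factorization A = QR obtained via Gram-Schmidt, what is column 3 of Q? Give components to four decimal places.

e_3 = (0.7114, 0.2913, 0.4538, -0.4507)

e_1 = w_1/‖w_1‖ = (4, -2, -3, 2)/5.7446 = (0.6963, -0.3482, -0.5222, 0.3482).
r_{12} = e_1·w_2 = 4.1779.
u_2 = w_2 − 4.1779·e_1 = (0.0909, 3.4545, -1.8182, 0.5455).
‖u_2‖ = 3.9428, so e_2 = (0.0231, 0.8762, -0.4611, 0.1383).
r_{13} = e_1·w_3 = 3.6556; r_{23} = e_2·w_3 = 4.2425.
u_3 = w_3 − 3.6556·e_1 − 4.2425·e_2 = (1.3567, 0.5556, 0.8655, -0.8596).
‖u_3‖ = 1.9072, so e_3 = (0.7114, 0.2913, 0.4538, -0.4507).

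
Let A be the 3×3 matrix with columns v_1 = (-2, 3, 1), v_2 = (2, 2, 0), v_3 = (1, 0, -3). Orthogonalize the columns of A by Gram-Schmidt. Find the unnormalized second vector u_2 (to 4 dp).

u_2 = (2.2857, 1.5714, -0.1429)

v_1 = (-2, 3, 1); ‖v_1‖ = 3.7417, so q_1 = (-0.5345, 0.8018, 0.2673).
q_1·v_2 = (-0.5345)·2 + 0.8018·2 + 0.2673·0 = 0.5345.
u_2 = v_2 − 0.5345·q_1 = (2.2857, 1.5714, -0.1429).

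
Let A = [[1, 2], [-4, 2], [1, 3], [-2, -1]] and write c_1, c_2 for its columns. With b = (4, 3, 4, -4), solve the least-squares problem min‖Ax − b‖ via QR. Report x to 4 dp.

q_1 = c_1/‖c_1‖ = (1, -4, 1, -2)/4.6904 = (0.2132, -0.8528, 0.2132, -0.4264).
r_{12} = q_1·c_2 = -0.2132.
u_2 = c_2 + 0.2132·q_1 = (2.0455, 1.8182, 3.0455, -1.0909).
‖u_2‖ = 4.2373, so q_2 = (0.4827, 0.4291, 0.7187, -0.2575).
Qᵀb = (0.8528, 7.1229).
Back-substitute: x_2 = 7.1229/4.2373 = 1.6810.
x_1 = (0.8528 + 0.2132·1.6810)/4.6904 = 0.2582.

x = (0.2582, 1.6810)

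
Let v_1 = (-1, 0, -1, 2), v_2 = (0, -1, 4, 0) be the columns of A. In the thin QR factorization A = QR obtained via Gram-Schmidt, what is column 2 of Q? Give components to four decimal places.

e_2 = (-0.1761, -0.2641, 0.8805, 0.3522)

e_1 = v_1/‖v_1‖ = (-1, 0, -1, 2)/2.4495 = (-0.4082, 0.0000, -0.4082, 0.8165).
r_{12} = e_1·v_2 = -1.6330.
u_2 = v_2 + 1.6330·e_1 = (-0.6667, -1.0000, 3.3333, 1.3333).
‖u_2‖ = 3.7859, so e_2 = (-0.1761, -0.2641, 0.8805, 0.3522).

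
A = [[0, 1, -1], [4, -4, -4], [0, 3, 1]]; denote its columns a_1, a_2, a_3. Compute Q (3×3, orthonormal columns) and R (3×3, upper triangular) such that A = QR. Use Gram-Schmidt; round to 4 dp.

a_1 = (0, 4, 0); ‖a_1‖ = 4.0000, so e_1 = (0.0000, 1.0000, 0.0000).
e_1·a_2 = 0.0000·1 + 1.0000·(-4) + 0.0000·3 = -4.0000.
u_2 = a_2 + 4.0000·e_1 = (1.0000, 0.0000, 3.0000).
‖u_2‖ = 3.1623, so e_2 = (0.3162, 0.0000, 0.9487).
e_1·a_3 = 0.0000·(-1) + 1.0000·(-4) + 0.0000·1 = -4.0000; e_2·a_3 = 0.3162·(-1) + 0.0000·(-4) + 0.9487·1 = 0.6325.
u_3 = a_3 + 4.0000·e_1 − 0.6325·e_2 = (-1.2000, 0.0000, 0.4000).
‖u_3‖ = 1.2649, so e_3 = (-0.9487, 0.0000, 0.3162).

Q = [[0.0000, 0.3162, -0.9487], [1.0000, 0.0000, 0.0000], [0.0000, 0.9487, 0.3162]], R = [[4.0000, -4.0000, -4.0000], [0.0000, 3.1623, 0.6325], [0.0000, 0.0000, 1.2649]]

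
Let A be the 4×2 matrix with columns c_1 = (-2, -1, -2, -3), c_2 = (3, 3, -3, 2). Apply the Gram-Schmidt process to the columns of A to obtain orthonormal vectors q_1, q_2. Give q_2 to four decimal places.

c_1 = (-2, -1, -2, -3); ‖c_1‖ = 4.2426, so q_1 = (-0.4714, -0.2357, -0.4714, -0.7071).
q_1·c_2 = (-0.4714)·3 + (-0.2357)·3 + (-0.4714)·(-3) + (-0.7071)·2 = -2.1213.
u_2 = c_2 + 2.1213·q_1 = (2.0000, 2.5000, -4.0000, 0.5000).
‖u_2‖ = 5.1478, so q_2 = (0.3885, 0.4856, -0.7770, 0.0971).

q_2 = (0.3885, 0.4856, -0.7770, 0.0971)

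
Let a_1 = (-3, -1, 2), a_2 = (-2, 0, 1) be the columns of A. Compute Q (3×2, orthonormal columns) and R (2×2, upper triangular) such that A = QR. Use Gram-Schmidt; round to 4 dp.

q_1 = a_1/‖a_1‖ = (-3, -1, 2)/3.7417 = (-0.8018, -0.2673, 0.5345).
r_{12} = q_1·a_2 = 2.1381.
u_2 = a_2 − 2.1381·q_1 = (-0.2857, 0.5714, -0.1429).
‖u_2‖ = 0.6547, so q_2 = (-0.4364, 0.8729, -0.2182).

Q = [[-0.8018, -0.4364], [-0.2673, 0.8729], [0.5345, -0.2182]], R = [[3.7417, 2.1381], [0.0000, 0.6547]]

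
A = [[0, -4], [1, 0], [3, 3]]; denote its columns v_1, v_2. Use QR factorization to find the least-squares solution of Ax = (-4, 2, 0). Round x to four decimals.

v_1 = (0, 1, 3); ‖v_1‖ = 3.1623, so e_1 = (0.0000, 0.3162, 0.9487).
e_1·v_2 = 0.0000·(-4) + 0.3162·0 + 0.9487·3 = 2.8460.
u_2 = v_2 − 2.8460·e_1 = (-4.0000, -0.9000, 0.3000).
‖u_2‖ = 4.1110, so e_2 = (-0.9730, -0.2189, 0.0730).
Qᵀb = (0.6325, 3.4542).
Back-substitute: x_2 = 3.4542/4.1110 = 0.8402.
x_1 = (0.6325 − 2.8460·0.8402)/3.1623 = -0.5562.

x = (-0.5562, 0.8402)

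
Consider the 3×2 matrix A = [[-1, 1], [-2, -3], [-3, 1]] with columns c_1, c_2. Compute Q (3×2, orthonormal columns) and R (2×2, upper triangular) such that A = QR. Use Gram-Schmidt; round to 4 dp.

Q = [[-0.2673, 0.3491], [-0.5345, -0.8292], [-0.8018, 0.4364]], R = [[3.7417, 0.5345], [0.0000, 3.2733]]

e_1 = c_1/‖c_1‖ = (-1, -2, -3)/3.7417 = (-0.2673, -0.5345, -0.8018).
r_{12} = e_1·c_2 = 0.5345.
u_2 = c_2 − 0.5345·e_1 = (1.1429, -2.7143, 1.4286).
‖u_2‖ = 3.2733, so e_2 = (0.3491, -0.8292, 0.4364).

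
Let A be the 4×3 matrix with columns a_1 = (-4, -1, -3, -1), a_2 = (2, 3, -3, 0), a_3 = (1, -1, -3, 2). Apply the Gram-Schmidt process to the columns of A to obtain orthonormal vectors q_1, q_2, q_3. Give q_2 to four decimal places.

a_1 = (-4, -1, -3, -1); ‖a_1‖ = 5.1962, so q_1 = (-0.7698, -0.1925, -0.5774, -0.1925).
q_1·a_2 = (-0.7698)·2 + (-0.1925)·3 + (-0.5774)·(-3) + (-0.1925)·0 = -0.3849.
u_2 = a_2 + 0.3849·q_1 = (1.7037, 2.9259, -3.2222, -0.0741).
‖u_2‖ = 4.6746, so q_2 = (0.3645, 0.6259, -0.6893, -0.0158).

q_2 = (0.3645, 0.6259, -0.6893, -0.0158)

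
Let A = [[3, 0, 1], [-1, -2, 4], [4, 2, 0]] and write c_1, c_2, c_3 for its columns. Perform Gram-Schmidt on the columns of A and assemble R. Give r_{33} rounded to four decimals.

c_1 = (3, -1, 4); ‖c_1‖ = 5.0990, so e_1 = (0.5883, -0.1961, 0.7845).
e_1·c_2 = 0.5883·0 + (-0.1961)·(-2) + 0.7845·2 = 1.9612.
u_2 = c_2 − 1.9612·e_1 = (-1.1538, -1.6154, 0.4615).
‖u_2‖ = 2.0381, so e_2 = (-0.5661, -0.7926, 0.2265).
e_1·c_3 = 0.5883·1 + (-0.1961)·4 + 0.7845·0 = -0.1961; e_2·c_3 = (-0.5661)·1 + (-0.7926)·4 + 0.2265·0 = -3.7365.
u_3 = c_3 + 0.1961·e_1 + 3.7365·e_2 = (-1.0000, 1.0000, 1.0000).
r_{33} = ‖u_3‖ = 1.7321.

r_{33} = 1.7321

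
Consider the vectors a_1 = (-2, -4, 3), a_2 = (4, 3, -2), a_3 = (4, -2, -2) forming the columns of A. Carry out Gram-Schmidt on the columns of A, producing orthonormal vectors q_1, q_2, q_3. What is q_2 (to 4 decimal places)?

q_2 = (0.9252, -0.2458, 0.2891)

a_1 = (-2, -4, 3); ‖a_1‖ = 5.3852, so q_1 = (-0.3714, -0.7428, 0.5571).
q_1·a_2 = (-0.3714)·4 + (-0.7428)·3 + 0.5571·(-2) = -4.8281.
u_2 = a_2 + 4.8281·q_1 = (2.2069, -0.5862, 0.6897).
‖u_2‖ = 2.3853, so q_2 = (0.9252, -0.2458, 0.2891).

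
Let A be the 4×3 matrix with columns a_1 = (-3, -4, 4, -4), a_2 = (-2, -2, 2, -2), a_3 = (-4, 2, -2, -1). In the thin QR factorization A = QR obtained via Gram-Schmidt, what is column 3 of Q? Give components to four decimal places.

e_3 = (0.0000, 0.4082, -0.4082, -0.8165)

a_1 = (-3, -4, 4, -4); ‖a_1‖ = 7.5498, so e_1 = (-0.3974, -0.5298, 0.5298, -0.5298).
e_1·a_2 = (-0.3974)·(-2) + (-0.5298)·(-2) + 0.5298·2 + (-0.5298)·(-2) = 3.9736.
u_2 = a_2 − 3.9736·e_1 = (-0.4211, 0.1053, -0.1053, 0.1053).
‖u_2‖ = 0.4588, so e_2 = (-0.9177, 0.2294, -0.2294, 0.2294).
e_1·a_3 = (-0.3974)·(-4) + (-0.5298)·2 + 0.5298·(-2) + (-0.5298)·(-1) = 0.0000; e_2·a_3 = (-0.9177)·(-4) + 0.2294·2 + (-0.2294)·(-2) + 0.2294·(-1) = 4.3589.
u_3 = a_3 + 0.0000·e_1 − 4.3589·e_2 = (0.0000, 1.0000, -1.0000, -2.0000).
‖u_3‖ = 2.4495, so e_3 = (0.0000, 0.4082, -0.4082, -0.8165).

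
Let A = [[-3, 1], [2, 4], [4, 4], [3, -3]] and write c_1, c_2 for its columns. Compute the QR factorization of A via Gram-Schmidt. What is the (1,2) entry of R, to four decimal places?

r_{12} = 1.9467

c_1 = (-3, 2, 4, 3); ‖c_1‖ = 6.1644, so e_1 = (-0.4867, 0.3244, 0.6489, 0.4867).
r_{12} = e_1·c_2 = 1.9467.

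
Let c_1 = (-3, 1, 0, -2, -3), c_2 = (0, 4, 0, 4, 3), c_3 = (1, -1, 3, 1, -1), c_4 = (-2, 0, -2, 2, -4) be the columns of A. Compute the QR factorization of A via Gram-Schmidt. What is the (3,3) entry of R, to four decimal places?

c_1 = (-3, 1, 0, -2, -3); ‖c_1‖ = 4.7958, so q_1 = (-0.6255, 0.2085, 0.0000, -0.4170, -0.6255).
q_1·c_2 = (-0.6255)·0 + 0.2085·4 + 0.0000·0 + (-0.4170)·4 + (-0.6255)·3 = -2.7107.
u_2 = c_2 + 2.7107·q_1 = (-1.6957, 4.5652, 0.0000, 2.8696, 1.3043).
‖u_2‖ = 5.8010, so q_2 = (-0.2923, 0.7870, 0.0000, 0.4947, 0.2248).
q_1·c_3 = (-0.6255)·1 + 0.2085·(-1) + 0.0000·3 + (-0.4170)·1 + (-0.6255)·(-1) = -0.6255; q_2·c_3 = (-0.2923)·1 + 0.7870·(-1) + 0.0000·3 + 0.4947·1 + 0.2248·(-1) = -0.8094.
u_3 = c_3 + 0.6255·q_1 + 0.8094·q_2 = (0.3721, -0.2326, 3.0000, 1.1395, -1.2093).
r_{33} = ‖u_3‖ = 3.4574.

r_{33} = 3.4574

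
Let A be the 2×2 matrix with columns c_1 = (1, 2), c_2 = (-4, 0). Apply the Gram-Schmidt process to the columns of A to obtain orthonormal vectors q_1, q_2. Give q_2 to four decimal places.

c_1 = (1, 2); ‖c_1‖ = 2.2361, so q_1 = (0.4472, 0.8944).
q_1·c_2 = 0.4472·(-4) + 0.8944·0 = -1.7889.
u_2 = c_2 + 1.7889·q_1 = (-3.2000, 1.6000).
‖u_2‖ = 3.5777, so q_2 = (-0.8944, 0.4472).

q_2 = (-0.8944, 0.4472)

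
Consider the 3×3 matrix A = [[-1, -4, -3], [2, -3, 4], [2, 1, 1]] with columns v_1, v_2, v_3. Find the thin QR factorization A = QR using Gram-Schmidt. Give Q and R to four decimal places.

q_1 = v_1/‖v_1‖ = (-1, 2, 2)/3.0000 = (-0.3333, 0.6667, 0.6667).
r_{12} = q_1·v_2 = 0.0000.
u_2 = v_2 + 0.0000·q_1 = (-4.0000, -3.0000, 1.0000).
‖u_2‖ = 5.0990, so q_2 = (-0.7845, -0.5883, 0.1961).
r_{13} = q_1·v_3 = 4.3333; r_{23} = q_2·v_3 = 0.1961.
u_3 = v_3 − 4.3333·q_1 − 0.1961·q_2 = (-1.4017, 1.2265, -1.9274).
‖u_3‖ = 2.6803, so q_3 = (-0.5230, 0.4576, -0.7191).

Q = [[-0.3333, -0.7845, -0.5230], [0.6667, -0.5883, 0.4576], [0.6667, 0.1961, -0.7191]], R = [[3.0000, 0.0000, 4.3333], [0.0000, 5.0990, 0.1961], [0.0000, 0.0000, 2.6803]]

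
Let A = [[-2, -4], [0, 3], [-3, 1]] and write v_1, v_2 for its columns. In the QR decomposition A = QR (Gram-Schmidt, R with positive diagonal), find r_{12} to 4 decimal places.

r_{12} = 1.3868

v_1 = (-2, 0, -3); ‖v_1‖ = 3.6056, so e_1 = (-0.5547, 0.0000, -0.8321).
r_{12} = e_1·v_2 = 1.3868.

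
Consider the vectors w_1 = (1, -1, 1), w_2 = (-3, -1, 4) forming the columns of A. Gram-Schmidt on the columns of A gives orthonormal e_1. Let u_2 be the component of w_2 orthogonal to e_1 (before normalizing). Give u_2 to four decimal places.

u_2 = (-3.6667, -0.3333, 3.3333)

w_1 = (1, -1, 1); ‖w_1‖ = 1.7321, so e_1 = (0.5774, -0.5774, 0.5774).
e_1·w_2 = 0.5774·(-3) + (-0.5774)·(-1) + 0.5774·4 = 1.1547.
u_2 = w_2 − 1.1547·e_1 = (-3.6667, -0.3333, 3.3333).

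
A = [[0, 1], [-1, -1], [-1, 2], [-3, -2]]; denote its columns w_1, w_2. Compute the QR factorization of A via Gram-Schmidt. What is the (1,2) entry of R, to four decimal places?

r_{12} = 1.5076

q_1 = w_1/‖w_1‖ = (0, -1, -1, -3)/3.3166 = (0.0000, -0.3015, -0.3015, -0.9045).
r_{12} = q_1·w_2 = 1.5076.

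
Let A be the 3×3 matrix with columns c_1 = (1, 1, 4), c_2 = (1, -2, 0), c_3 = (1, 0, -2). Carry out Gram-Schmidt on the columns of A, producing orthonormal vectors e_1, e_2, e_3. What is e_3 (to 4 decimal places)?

e_3 = (0.8480, 0.4240, -0.3180)

c_1 = (1, 1, 4); ‖c_1‖ = 4.2426, so e_1 = (0.2357, 0.2357, 0.9428).
e_1·c_2 = 0.2357·1 + 0.2357·(-2) + 0.9428·0 = -0.2357.
u_2 = c_2 + 0.2357·e_1 = (1.0556, -1.9444, 0.2222).
‖u_2‖ = 2.2236, so e_2 = (0.4747, -0.8745, 0.0999).
e_1·c_3 = 0.2357·1 + 0.2357·0 + 0.9428·(-2) = -1.6499; e_2·c_3 = 0.4747·1 + (-0.8745)·0 + 0.0999·(-2) = 0.2748.
u_3 = c_3 + 1.6499·e_1 − 0.2748·e_2 = (1.2584, 0.6292, -0.4719).
‖u_3‖ = 1.4840, so e_3 = (0.8480, 0.4240, -0.3180).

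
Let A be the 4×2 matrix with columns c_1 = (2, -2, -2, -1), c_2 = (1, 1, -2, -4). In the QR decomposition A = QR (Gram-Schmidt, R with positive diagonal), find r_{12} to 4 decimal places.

r_{12} = 2.2188

c_1 = (2, -2, -2, -1); ‖c_1‖ = 3.6056, so e_1 = (0.5547, -0.5547, -0.5547, -0.2774).
r_{12} = e_1·c_2 = 2.2188.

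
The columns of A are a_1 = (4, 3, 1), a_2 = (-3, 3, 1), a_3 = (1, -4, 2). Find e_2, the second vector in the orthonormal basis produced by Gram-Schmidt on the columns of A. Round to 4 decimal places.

e_2 = (-0.6202, 0.7442, 0.2481)

e_1 = a_1/‖a_1‖ = (4, 3, 1)/5.0990 = (0.7845, 0.5883, 0.1961).
r_{12} = e_1·a_2 = -0.3922.
u_2 = a_2 + 0.3922·e_1 = (-2.6923, 3.2308, 1.0769).
‖u_2‖ = 4.3412, so e_2 = (-0.6202, 0.7442, 0.2481).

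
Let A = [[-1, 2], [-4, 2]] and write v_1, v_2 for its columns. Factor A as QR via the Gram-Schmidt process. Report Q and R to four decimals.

Q = [[-0.2425, 0.9701], [-0.9701, -0.2425]], R = [[4.1231, -2.4254], [0.0000, 1.4552]]

q_1 = v_1/‖v_1‖ = (-1, -4)/4.1231 = (-0.2425, -0.9701).
r_{12} = q_1·v_2 = -2.4254.
u_2 = v_2 + 2.4254·q_1 = (1.4118, -0.3529).
‖u_2‖ = 1.4552, so q_2 = (0.9701, -0.2425).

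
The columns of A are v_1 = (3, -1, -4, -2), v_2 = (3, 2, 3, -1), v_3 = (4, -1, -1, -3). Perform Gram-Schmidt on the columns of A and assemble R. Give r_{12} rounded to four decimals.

v_1 = (3, -1, -4, -2); ‖v_1‖ = 5.4772, so q_1 = (0.5477, -0.1826, -0.7303, -0.3651).
r_{12} = q_1·v_2 = -0.5477.

r_{12} = -0.5477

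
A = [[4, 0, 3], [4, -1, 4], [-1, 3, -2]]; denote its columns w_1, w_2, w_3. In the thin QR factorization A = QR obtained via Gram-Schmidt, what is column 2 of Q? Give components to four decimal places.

e_2 = (0.2908, -0.0519, 0.9554)

w_1 = (4, 4, -1); ‖w_1‖ = 5.7446, so e_1 = (0.6963, 0.6963, -0.1741).
e_1·w_2 = 0.6963·0 + 0.6963·(-1) + (-0.1741)·3 = -1.2185.
u_2 = w_2 + 1.2185·e_1 = (0.8485, -0.1515, 2.7879).
‖u_2‖ = 2.9181, so e_2 = (0.2908, -0.0519, 0.9554).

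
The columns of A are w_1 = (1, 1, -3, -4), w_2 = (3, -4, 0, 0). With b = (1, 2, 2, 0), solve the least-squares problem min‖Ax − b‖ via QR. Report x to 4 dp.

e_1 = w_1/‖w_1‖ = (1, 1, -3, -4)/5.1962 = (0.1925, 0.1925, -0.5774, -0.7698).
r_{12} = e_1·w_2 = -0.1925.
u_2 = w_2 + 0.1925·e_1 = (3.0370, -3.9630, -0.1111, -0.1481).
‖u_2‖ = 4.9963, so e_2 = (0.6079, -0.7932, -0.0222, -0.0297).
Qᵀb = (-0.5774, -1.0230).
Back-substitute: x_2 = -1.0230/4.9963 = -0.2047.
x_1 = (-0.5774 + 0.1925·(-0.2047))/5.1962 = -0.1187.

x = (-0.1187, -0.2047)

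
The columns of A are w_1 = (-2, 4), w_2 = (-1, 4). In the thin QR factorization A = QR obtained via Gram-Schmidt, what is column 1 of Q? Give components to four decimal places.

w_1 = (-2, 4); ‖w_1‖ = 4.4721, so e_1 = (-0.4472, 0.8944).

e_1 = (-0.4472, 0.8944)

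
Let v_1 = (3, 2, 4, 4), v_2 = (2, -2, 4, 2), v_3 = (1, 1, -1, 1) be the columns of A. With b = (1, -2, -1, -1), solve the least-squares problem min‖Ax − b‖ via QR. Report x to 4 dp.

x = (-0.8333, 0.8611, 1.2222)

v_1 = (3, 2, 4, 4); ‖v_1‖ = 6.7082, so e_1 = (0.4472, 0.2981, 0.5963, 0.5963).
e_1·v_2 = 0.4472·2 + 0.2981·(-2) + 0.5963·4 + 0.5963·2 = 3.8759.
u_2 = v_2 − 3.8759·e_1 = (0.2667, -3.1556, 1.6889, -0.3111).
‖u_2‖ = 3.6025, so e_2 = (0.0740, -0.8759, 0.4688, -0.0864).
e_1·v_3 = 0.4472·1 + 0.2981·1 + 0.5963·(-1) + 0.5963·1 = 0.7454; e_2·v_3 = 0.0740·1 + (-0.8759)·1 + 0.4688·(-1) + (-0.0864)·1 = -1.3571.
u_3 = v_3 − 0.7454·e_1 + 1.3571·e_2 = (0.7671, -0.4110, -0.8082, 0.4384).
‖u_3‖ = 1.2660, so e_3 = (0.6059, -0.3246, -0.6384, 0.3463).
Qᵀb = (-1.3416, 1.4435, 1.5473).
Back-substitute: x_3 = 1.5473/1.2660 = 1.2222.
x_2 = (1.4435 + 1.3571·1.2222)/3.6025 = 0.8611.
x_1 = (-1.3416 − 3.8759·0.8611 − 0.7454·1.2222)/6.7082 = -0.8333.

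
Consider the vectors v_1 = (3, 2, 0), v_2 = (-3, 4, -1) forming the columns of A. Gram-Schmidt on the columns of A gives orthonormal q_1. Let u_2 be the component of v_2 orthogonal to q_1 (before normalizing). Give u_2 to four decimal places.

u_2 = (-2.7692, 4.1538, -1.0000)

v_1 = (3, 2, 0); ‖v_1‖ = 3.6056, so q_1 = (0.8321, 0.5547, 0.0000).
q_1·v_2 = 0.8321·(-3) + 0.5547·4 + 0.0000·(-1) = -0.2774.
u_2 = v_2 + 0.2774·q_1 = (-2.7692, 4.1538, -1.0000).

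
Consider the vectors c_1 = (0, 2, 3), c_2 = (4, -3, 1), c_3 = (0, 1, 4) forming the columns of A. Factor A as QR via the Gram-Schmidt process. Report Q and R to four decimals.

c_1 = (0, 2, 3); ‖c_1‖ = 3.6056, so q_1 = (0.0000, 0.5547, 0.8321).
q_1·c_2 = 0.0000·4 + 0.5547·(-3) + 0.8321·1 = -0.8321.
u_2 = c_2 + 0.8321·q_1 = (4.0000, -2.5385, 1.6923).
‖u_2‖ = 5.0307, so q_2 = (0.7951, -0.5046, 0.3364).
q_1·c_3 = 0.0000·0 + 0.5547·1 + 0.8321·4 = 3.8829; q_2·c_3 = 0.7951·0 + (-0.5046)·1 + 0.3364·4 = 0.8410.
u_3 = c_3 − 3.8829·q_1 − 0.8410·q_2 = (-0.6687, -0.7295, 0.4863).
‖u_3‖ = 1.1026, so q_3 = (-0.6064, -0.6616, 0.4411).

Q = [[0.0000, 0.7951, -0.6064], [0.5547, -0.5046, -0.6616], [0.8321, 0.3364, 0.4411]], R = [[3.6056, -0.8321, 3.8829], [0.0000, 5.0307, 0.8410], [0.0000, 0.0000, 1.1026]]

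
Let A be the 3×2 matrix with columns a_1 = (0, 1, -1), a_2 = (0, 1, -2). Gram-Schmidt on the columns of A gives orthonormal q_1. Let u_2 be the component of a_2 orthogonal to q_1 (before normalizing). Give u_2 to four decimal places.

a_1 = (0, 1, -1); ‖a_1‖ = 1.4142, so q_1 = (0.0000, 0.7071, -0.7071).
q_1·a_2 = 0.0000·0 + 0.7071·1 + (-0.7071)·(-2) = 2.1213.
u_2 = a_2 − 2.1213·q_1 = (0.0000, -0.5000, -0.5000).

u_2 = (0.0000, -0.5000, -0.5000)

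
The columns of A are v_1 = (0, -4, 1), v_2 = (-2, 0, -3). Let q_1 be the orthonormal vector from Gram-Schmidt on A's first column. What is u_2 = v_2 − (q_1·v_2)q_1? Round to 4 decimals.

q_1 = v_1/‖v_1‖ = (0, -4, 1)/4.1231 = (0.0000, -0.9701, 0.2425).
r_{12} = q_1·v_2 = -0.7276.
u_2 = v_2 + 0.7276·q_1 = (-2.0000, -0.7059, -2.8235).

u_2 = (-2.0000, -0.7059, -2.8235)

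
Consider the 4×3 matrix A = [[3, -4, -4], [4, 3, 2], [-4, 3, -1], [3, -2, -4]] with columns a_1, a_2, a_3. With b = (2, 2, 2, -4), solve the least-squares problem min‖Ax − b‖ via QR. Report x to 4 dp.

a_1 = (3, 4, -4, 3); ‖a_1‖ = 7.0711, so e_1 = (0.4243, 0.5657, -0.5657, 0.4243).
e_1·a_2 = 0.4243·(-4) + 0.5657·3 + (-0.5657)·3 + 0.4243·(-2) = -2.5456.
u_2 = a_2 + 2.5456·e_1 = (-2.9200, 4.4400, 1.5600, -0.9200).
‖u_2‖ = 5.6143, so e_2 = (-0.5201, 0.7908, 0.2779, -0.1639).
e_1·a_3 = 0.4243·(-4) + 0.5657·2 + (-0.5657)·(-1) + 0.4243·(-4) = -1.6971; e_2·a_3 = (-0.5201)·(-4) + 0.7908·2 + 0.2779·(-1) + (-0.1639)·(-4) = 4.0397.
u_3 = a_3 + 1.6971·e_1 − 4.0397·e_2 = (-1.1789, -0.2348, -3.0825, -2.6180).
‖u_3‖ = 4.2191, so e_3 = (-0.2794, -0.0556, -0.7306, -0.6205).
Qᵀb = (-0.8485, 1.7527, 0.3507).
Back-substitute: x_3 = 0.3507/4.2191 = 0.0831.
x_2 = (1.7527 − 4.0397·0.0831)/5.6143 = 0.2524.
x_1 = (-0.8485 + 2.5456·0.2524 + 1.6971·0.0831)/7.0711 = -0.0092.

x = (-0.0092, 0.2524, 0.0831)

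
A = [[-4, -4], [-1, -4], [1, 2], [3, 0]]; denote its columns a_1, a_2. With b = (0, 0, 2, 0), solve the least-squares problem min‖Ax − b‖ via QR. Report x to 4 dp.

x = (-0.0328, 0.1311)

a_1 = (-4, -1, 1, 3); ‖a_1‖ = 5.1962, so q_1 = (-0.7698, -0.1925, 0.1925, 0.5774).
q_1·a_2 = (-0.7698)·(-4) + (-0.1925)·(-4) + 0.1925·2 + 0.5774·0 = 4.2339.
u_2 = a_2 − 4.2339·q_1 = (-0.7407, -3.1852, 1.1852, -2.4444).
‖u_2‖ = 4.2514, so q_2 = (-0.1742, -0.7492, 0.2788, -0.5750).
Qᵀb = (0.3849, 0.5576).
Back-substitute: x_2 = 0.5576/4.2514 = 0.1311.
x_1 = (0.3849 − 4.2339·0.1311)/5.1962 = -0.0328.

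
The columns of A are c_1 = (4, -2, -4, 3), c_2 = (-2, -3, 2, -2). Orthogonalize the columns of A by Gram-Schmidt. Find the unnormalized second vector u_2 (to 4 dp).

e_1 = c_1/‖c_1‖ = (4, -2, -4, 3)/6.7082 = (0.5963, -0.2981, -0.5963, 0.4472).
r_{12} = e_1·c_2 = -2.3851.
u_2 = c_2 + 2.3851·e_1 = (-0.5778, -3.7111, 0.5778, -0.9333).

u_2 = (-0.5778, -3.7111, 0.5778, -0.9333)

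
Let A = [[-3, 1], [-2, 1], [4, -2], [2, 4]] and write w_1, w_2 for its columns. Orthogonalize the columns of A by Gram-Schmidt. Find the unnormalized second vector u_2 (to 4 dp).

w_1 = (-3, -2, 4, 2); ‖w_1‖ = 5.7446, so e_1 = (-0.5222, -0.3482, 0.6963, 0.3482).
e_1·w_2 = (-0.5222)·1 + (-0.3482)·1 + 0.6963·(-2) + 0.3482·4 = -0.8704.
u_2 = w_2 + 0.8704·e_1 = (0.5455, 0.6970, -1.3939, 4.3030).

u_2 = (0.5455, 0.6970, -1.3939, 4.3030)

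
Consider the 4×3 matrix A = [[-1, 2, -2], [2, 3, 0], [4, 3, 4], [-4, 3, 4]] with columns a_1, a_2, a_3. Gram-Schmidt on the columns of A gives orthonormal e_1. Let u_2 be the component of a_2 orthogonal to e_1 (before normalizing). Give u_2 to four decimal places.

u_2 = (2.1081, 2.7838, 2.5676, 3.4324)

a_1 = (-1, 2, 4, -4); ‖a_1‖ = 6.0828, so e_1 = (-0.1644, 0.3288, 0.6576, -0.6576).
e_1·a_2 = (-0.1644)·2 + 0.3288·3 + 0.6576·3 + (-0.6576)·3 = 0.6576.
u_2 = a_2 − 0.6576·e_1 = (2.1081, 2.7838, 2.5676, 3.4324).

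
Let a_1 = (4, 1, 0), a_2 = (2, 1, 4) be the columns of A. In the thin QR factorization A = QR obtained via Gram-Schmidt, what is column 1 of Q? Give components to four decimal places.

e_1 = (0.9701, 0.2425, 0.0000)

a_1 = (4, 1, 0); ‖a_1‖ = 4.1231, so e_1 = (0.9701, 0.2425, 0.0000).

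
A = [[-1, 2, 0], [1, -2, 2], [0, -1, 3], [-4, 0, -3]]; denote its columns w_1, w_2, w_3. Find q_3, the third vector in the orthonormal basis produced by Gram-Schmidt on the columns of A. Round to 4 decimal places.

q_3 = (0.5361, 0.1216, 0.8289, -0.1036)

w_1 = (-1, 1, 0, -4); ‖w_1‖ = 4.2426, so q_1 = (-0.2357, 0.2357, 0.0000, -0.9428).
q_1·w_2 = (-0.2357)·2 + 0.2357·(-2) + 0.0000·(-1) + (-0.9428)·0 = -0.9428.
u_2 = w_2 + 0.9428·q_1 = (1.7778, -1.7778, -1.0000, -0.8889).
‖u_2‖ = 2.8480, so q_2 = (0.6242, -0.6242, -0.3511, -0.3121).
q_1·w_3 = (-0.2357)·0 + 0.2357·2 + 0.0000·3 + (-0.9428)·(-3) = 3.2998; q_2·w_3 = 0.6242·0 + (-0.6242)·2 + (-0.3511)·3 + (-0.3121)·(-3) = -1.3655.
u_3 = w_3 − 3.2998·q_1 + 1.3655·q_2 = (1.6301, 0.3699, 2.5205, -0.3151).
‖u_3‖ = 3.0408, so q_3 = (0.5361, 0.1216, 0.8289, -0.1036).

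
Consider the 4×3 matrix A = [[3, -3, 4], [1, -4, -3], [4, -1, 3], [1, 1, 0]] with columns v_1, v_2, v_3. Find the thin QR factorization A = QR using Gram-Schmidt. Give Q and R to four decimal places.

Q = [[0.5774, -0.2920, 0.6558], [0.1925, -0.8141, -0.5473], [0.7698, 0.3274, -0.2397], [0.1925, 0.3805, -0.4615]], R = [[5.1962, -3.0792, 4.0415], [0.0000, 4.1855, 2.2565], [0.0000, 0.0000, 3.5461]]

v_1 = (3, 1, 4, 1); ‖v_1‖ = 5.1962, so q_1 = (0.5774, 0.1925, 0.7698, 0.1925).
q_1·v_2 = 0.5774·(-3) + 0.1925·(-4) + 0.7698·(-1) + 0.1925·1 = -3.0792.
u_2 = v_2 + 3.0792·q_1 = (-1.2222, -3.4074, 1.3704, 1.5926).
‖u_2‖ = 4.1855, so q_2 = (-0.2920, -0.8141, 0.3274, 0.3805).
q_1·v_3 = 0.5774·4 + 0.1925·(-3) + 0.7698·3 + 0.1925·0 = 4.0415; q_2·v_3 = (-0.2920)·4 + (-0.8141)·(-3) + 0.3274·3 + 0.3805·0 = 2.2565.
u_3 = v_3 − 4.0415·q_1 − 2.2565·q_2 = (2.3256, -1.9408, -0.8499, -1.6364).
‖u_3‖ = 3.5461, so q_3 = (0.6558, -0.5473, -0.2397, -0.4615).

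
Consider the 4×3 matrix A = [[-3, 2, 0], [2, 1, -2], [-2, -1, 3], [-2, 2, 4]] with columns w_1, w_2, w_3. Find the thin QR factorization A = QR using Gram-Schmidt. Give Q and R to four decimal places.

w_1 = (-3, 2, -2, -2); ‖w_1‖ = 4.5826, so e_1 = (-0.6547, 0.4364, -0.4364, -0.4364).
e_1·w_2 = (-0.6547)·2 + 0.4364·1 + (-0.4364)·(-1) + (-0.4364)·2 = -1.3093.
u_2 = w_2 + 1.3093·e_1 = (1.1429, 1.5714, -1.5714, 1.4286).
‖u_2‖ = 2.8785, so e_2 = (0.3970, 0.5459, -0.5459, 0.4963).
e_1·w_3 = (-0.6547)·0 + 0.4364·(-2) + (-0.4364)·3 + (-0.4364)·4 = -3.9279; e_2·w_3 = 0.3970·0 + 0.5459·(-2) + (-0.5459)·3 + 0.4963·4 = -0.7444.
u_3 = w_3 + 3.9279·e_1 + 0.7444·e_2 = (-2.2759, 0.1207, 0.8793, 2.6552).
‖u_3‖ = 3.6079, so e_3 = (-0.6308, 0.0335, 0.2437, 0.7359).

Q = [[-0.6547, 0.3970, -0.6308], [0.4364, 0.5459, 0.0335], [-0.4364, -0.5459, 0.2437], [-0.4364, 0.4963, 0.7359]], R = [[4.5826, -1.3093, -3.9279], [0.0000, 2.8785, -0.7444], [0.0000, 0.0000, 3.6079]]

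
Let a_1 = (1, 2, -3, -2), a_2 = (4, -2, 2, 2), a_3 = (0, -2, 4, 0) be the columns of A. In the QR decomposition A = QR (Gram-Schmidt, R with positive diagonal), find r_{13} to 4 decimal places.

q_1 = a_1/‖a_1‖ = (1, 2, -3, -2)/4.2426 = (0.2357, 0.4714, -0.7071, -0.4714).
r_{13} = q_1·a_3 = -3.7712.

r_{13} = -3.7712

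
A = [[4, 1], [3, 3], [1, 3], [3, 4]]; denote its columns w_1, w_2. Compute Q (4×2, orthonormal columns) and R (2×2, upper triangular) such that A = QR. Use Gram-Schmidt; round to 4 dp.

q_1 = w_1/‖w_1‖ = (4, 3, 1, 3)/5.9161 = (0.6761, 0.5071, 0.1690, 0.5071).
r_{12} = q_1·w_2 = 4.7329.
u_2 = w_2 − 4.7329·q_1 = (-2.2000, 0.6000, 2.2000, 1.6000).
‖u_2‖ = 3.5496, so q_2 = (-0.6198, 0.1690, 0.6198, 0.4507).

Q = [[0.6761, -0.6198], [0.5071, 0.1690], [0.1690, 0.6198], [0.5071, 0.4507]], R = [[5.9161, 4.7329], [0.0000, 3.5496]]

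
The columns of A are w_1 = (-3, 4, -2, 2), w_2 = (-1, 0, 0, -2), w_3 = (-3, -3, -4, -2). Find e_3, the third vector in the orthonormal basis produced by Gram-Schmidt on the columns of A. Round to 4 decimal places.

w_1 = (-3, 4, -2, 2); ‖w_1‖ = 5.7446, so e_1 = (-0.5222, 0.6963, -0.3482, 0.3482).
e_1·w_2 = (-0.5222)·(-1) + 0.6963·0 + (-0.3482)·0 + 0.3482·(-2) = -0.1741.
u_2 = w_2 + 0.1741·e_1 = (-1.0909, 0.1212, -0.0606, -1.9394).
‖u_2‖ = 2.2293, so e_2 = (-0.4894, 0.0544, -0.0272, -0.8700).
e_1·w_3 = (-0.5222)·(-3) + 0.6963·(-3) + (-0.3482)·(-4) + 0.3482·(-2) = 0.1741; e_2·w_3 = (-0.4894)·(-3) + 0.0544·(-3) + (-0.0272)·(-4) + (-0.8700)·(-2) = 3.1536.
u_3 = w_3 − 0.1741·e_1 − 3.1536·e_2 = (-1.3659, -3.2927, -3.8537, 0.6829).
‖u_3‖ = 5.2938, so e_3 = (-0.2580, -0.6220, -0.7280, 0.1290).

e_3 = (-0.2580, -0.6220, -0.7280, 0.1290)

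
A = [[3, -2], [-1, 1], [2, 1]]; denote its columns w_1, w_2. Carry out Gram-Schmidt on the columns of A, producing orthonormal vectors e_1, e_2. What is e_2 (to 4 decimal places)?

w_1 = (3, -1, 2); ‖w_1‖ = 3.7417, so e_1 = (0.8018, -0.2673, 0.5345).
e_1·w_2 = 0.8018·(-2) + (-0.2673)·1 + 0.5345·1 = -1.3363.
u_2 = w_2 + 1.3363·e_1 = (-0.9286, 0.6429, 1.7143).
‖u_2‖ = 2.0529, so e_2 = (-0.4523, 0.3132, 0.8351).

e_2 = (-0.4523, 0.3132, 0.8351)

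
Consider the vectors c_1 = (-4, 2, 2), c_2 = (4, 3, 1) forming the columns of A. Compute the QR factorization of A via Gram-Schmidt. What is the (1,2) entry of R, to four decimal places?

c_1 = (-4, 2, 2); ‖c_1‖ = 4.8990, so e_1 = (-0.8165, 0.4082, 0.4082).
r_{12} = e_1·c_2 = -1.6330.

r_{12} = -1.6330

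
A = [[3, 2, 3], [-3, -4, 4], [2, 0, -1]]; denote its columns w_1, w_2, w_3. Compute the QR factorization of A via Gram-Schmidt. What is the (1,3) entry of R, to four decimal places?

r_{13} = -1.0660

e_1 = w_1/‖w_1‖ = (3, -3, 2)/4.6904 = (0.6396, -0.6396, 0.4264).
r_{13} = e_1·w_3 = -1.0660.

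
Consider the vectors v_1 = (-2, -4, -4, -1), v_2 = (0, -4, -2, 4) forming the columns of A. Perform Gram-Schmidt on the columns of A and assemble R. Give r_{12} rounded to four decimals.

r_{12} = 3.2880

v_1 = (-2, -4, -4, -1); ‖v_1‖ = 6.0828, so q_1 = (-0.3288, -0.6576, -0.6576, -0.1644).
r_{12} = q_1·v_2 = 3.2880.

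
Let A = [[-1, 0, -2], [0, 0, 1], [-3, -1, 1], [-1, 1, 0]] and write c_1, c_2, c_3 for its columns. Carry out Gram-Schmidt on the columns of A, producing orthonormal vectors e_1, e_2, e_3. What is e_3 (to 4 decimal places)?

c_1 = (-1, 0, -3, -1); ‖c_1‖ = 3.3166, so e_1 = (-0.3015, 0.0000, -0.9045, -0.3015).
e_1·c_2 = (-0.3015)·0 + 0.0000·0 + (-0.9045)·(-1) + (-0.3015)·1 = 0.6030.
u_2 = c_2 − 0.6030·e_1 = (0.1818, 0.0000, -0.4545, 1.1818).
‖u_2‖ = 1.2792, so e_2 = (0.1421, 0.0000, -0.3553, 0.9239).
e_1·c_3 = (-0.3015)·(-2) + 0.0000·1 + (-0.9045)·1 + (-0.3015)·0 = -0.3015; e_2·c_3 = 0.1421·(-2) + 0.0000·1 + (-0.3553)·1 + 0.9239·0 = -0.6396.
u_3 = c_3 + 0.3015·e_1 + 0.6396·e_2 = (-2.0000, 1.0000, 0.5000, 0.5000).
‖u_3‖ = 2.3452, so e_3 = (-0.8528, 0.4264, 0.2132, 0.2132).

e_3 = (-0.8528, 0.4264, 0.2132, 0.2132)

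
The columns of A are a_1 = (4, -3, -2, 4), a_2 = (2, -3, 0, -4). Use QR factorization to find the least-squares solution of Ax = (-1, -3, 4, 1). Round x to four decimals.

a_1 = (4, -3, -2, 4); ‖a_1‖ = 6.7082, so e_1 = (0.5963, -0.4472, -0.2981, 0.5963).
e_1·a_2 = 0.5963·2 + (-0.4472)·(-3) + (-0.2981)·0 + 0.5963·(-4) = 0.1491.
u_2 = a_2 − 0.1491·e_1 = (1.9111, -2.9333, 0.0444, -4.0889).
‖u_2‖ = 5.3831, so e_2 = (0.3550, -0.5449, 0.0083, -0.7596).
Qᵀb = (0.1491, 0.5532).
Back-substitute: x_2 = 0.5532/5.3831 = 0.1028.
x_1 = (0.1491 − 0.1491·0.1028)/6.7082 = 0.0199.

x = (0.0199, 0.1028)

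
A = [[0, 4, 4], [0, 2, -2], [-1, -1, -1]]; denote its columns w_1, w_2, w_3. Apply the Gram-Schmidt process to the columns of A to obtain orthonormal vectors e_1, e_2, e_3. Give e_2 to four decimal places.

e_1 = w_1/‖w_1‖ = (0, 0, -1)/1.0000 = (0.0000, 0.0000, -1.0000).
r_{12} = e_1·w_2 = 1.0000.
u_2 = w_2 − 1.0000·e_1 = (4.0000, 2.0000, 0.0000).
‖u_2‖ = 4.4721, so e_2 = (0.8944, 0.4472, 0.0000).

e_2 = (0.8944, 0.4472, 0.0000)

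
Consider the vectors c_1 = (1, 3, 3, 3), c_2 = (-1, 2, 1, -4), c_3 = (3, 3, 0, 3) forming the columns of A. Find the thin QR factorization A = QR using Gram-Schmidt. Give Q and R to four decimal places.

Q = [[0.1890, -0.1852, 0.6497], [0.5669, 0.5246, 0.4623], [0.5669, 0.3086, -0.5980], [0.5669, -0.7715, -0.0808]], R = [[5.2915, -0.7559, 3.9686], [0.0000, 4.6291, -1.2961], [0.0000, 0.0000, 3.0935]]

e_1 = c_1/‖c_1‖ = (1, 3, 3, 3)/5.2915 = (0.1890, 0.5669, 0.5669, 0.5669).
r_{12} = e_1·c_2 = -0.7559.
u_2 = c_2 + 0.7559·e_1 = (-0.8571, 2.4286, 1.4286, -3.5714).
‖u_2‖ = 4.6291, so e_2 = (-0.1852, 0.5246, 0.3086, -0.7715).
r_{13} = e_1·c_3 = 3.9686; r_{23} = e_2·c_3 = -1.2961.
u_3 = c_3 − 3.9686·e_1 + 1.2961·e_2 = (2.0100, 1.4300, -1.8500, -0.2500).
‖u_3‖ = 3.0935, so e_3 = (0.6497, 0.4623, -0.5980, -0.0808).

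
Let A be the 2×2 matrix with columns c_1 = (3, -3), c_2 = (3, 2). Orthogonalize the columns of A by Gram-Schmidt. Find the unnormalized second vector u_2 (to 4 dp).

u_2 = (2.5000, 2.5000)

c_1 = (3, -3); ‖c_1‖ = 4.2426, so e_1 = (0.7071, -0.7071).
e_1·c_2 = 0.7071·3 + (-0.7071)·2 = 0.7071.
u_2 = c_2 − 0.7071·e_1 = (2.5000, 2.5000).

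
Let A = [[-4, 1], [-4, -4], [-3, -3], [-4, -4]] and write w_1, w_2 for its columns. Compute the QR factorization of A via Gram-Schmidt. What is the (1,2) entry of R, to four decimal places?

w_1 = (-4, -4, -3, -4); ‖w_1‖ = 7.5498, so q_1 = (-0.5298, -0.5298, -0.3974, -0.5298).
r_{12} = q_1·w_2 = 4.9008.

r_{12} = 4.9008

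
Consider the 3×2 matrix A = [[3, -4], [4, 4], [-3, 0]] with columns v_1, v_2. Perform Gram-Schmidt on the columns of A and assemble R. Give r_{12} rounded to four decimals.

q_1 = v_1/‖v_1‖ = (3, 4, -3)/5.8310 = (0.5145, 0.6860, -0.5145).
r_{12} = q_1·v_2 = 0.6860.

r_{12} = 0.6860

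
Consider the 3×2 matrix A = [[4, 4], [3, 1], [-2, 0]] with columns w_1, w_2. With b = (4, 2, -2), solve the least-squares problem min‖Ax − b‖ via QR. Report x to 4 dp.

q_1 = w_1/‖w_1‖ = (4, 3, -2)/5.3852 = (0.7428, 0.5571, -0.3714).
r_{12} = q_1·w_2 = 3.5282.
u_2 = w_2 − 3.5282·q_1 = (1.3793, -0.9655, 1.3103).
‖u_2‖ = 2.1335, so q_2 = (0.6465, -0.4526, 0.6142).
Qᵀb = (4.8281, 0.4526).
Back-substitute: x_2 = 0.4526/2.1335 = 0.2121.
x_1 = (4.8281 − 3.5282·0.2121)/5.3852 = 0.7576.

x = (0.7576, 0.2121)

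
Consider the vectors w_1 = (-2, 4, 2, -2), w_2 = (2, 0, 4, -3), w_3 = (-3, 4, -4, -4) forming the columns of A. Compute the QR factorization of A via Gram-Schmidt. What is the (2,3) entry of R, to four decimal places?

r_{23} = -3.5412

w_1 = (-2, 4, 2, -2); ‖w_1‖ = 5.2915, so e_1 = (-0.3780, 0.7559, 0.3780, -0.3780).
e_1·w_2 = (-0.3780)·2 + 0.7559·0 + 0.3780·4 + (-0.3780)·(-3) = 1.8898.
u_2 = w_2 − 1.8898·e_1 = (2.7143, -1.4286, 3.2857, -2.2857).
‖u_2‖ = 5.0427, so e_2 = (0.5383, -0.2833, 0.6516, -0.4533).
r_{23} = e_2·w_3 = -3.5412.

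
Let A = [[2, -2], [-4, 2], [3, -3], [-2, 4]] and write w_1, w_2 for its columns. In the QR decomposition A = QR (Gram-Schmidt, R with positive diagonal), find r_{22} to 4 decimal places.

w_1 = (2, -4, 3, -2); ‖w_1‖ = 5.7446, so q_1 = (0.3482, -0.6963, 0.5222, -0.3482).
q_1·w_2 = 0.3482·(-2) + (-0.6963)·2 + 0.5222·(-3) + (-0.3482)·4 = -5.0483.
u_2 = w_2 + 5.0483·q_1 = (-0.2424, -1.5152, -0.3636, 2.2424).
r_{22} = ‖u_2‖ = 2.7414.

r_{22} = 2.7414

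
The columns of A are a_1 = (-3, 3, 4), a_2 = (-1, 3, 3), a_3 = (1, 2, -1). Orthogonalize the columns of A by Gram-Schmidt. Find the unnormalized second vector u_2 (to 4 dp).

u_2 = (1.1176, 0.8824, 0.1765)

a_1 = (-3, 3, 4); ‖a_1‖ = 5.8310, so q_1 = (-0.5145, 0.5145, 0.6860).
q_1·a_2 = (-0.5145)·(-1) + 0.5145·3 + 0.6860·3 = 4.1160.
u_2 = a_2 − 4.1160·q_1 = (1.1176, 0.8824, 0.1765).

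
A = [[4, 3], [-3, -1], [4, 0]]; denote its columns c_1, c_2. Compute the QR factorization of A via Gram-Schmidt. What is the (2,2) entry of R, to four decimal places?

r_{22} = 2.1242

q_1 = c_1/‖c_1‖ = (4, -3, 4)/6.4031 = (0.6247, -0.4685, 0.6247).
r_{12} = q_1·c_2 = 2.3426.
u_2 = c_2 − 2.3426·q_1 = (1.5366, 0.0976, -1.4634).
r_{22} = ‖u_2‖ = 2.1242.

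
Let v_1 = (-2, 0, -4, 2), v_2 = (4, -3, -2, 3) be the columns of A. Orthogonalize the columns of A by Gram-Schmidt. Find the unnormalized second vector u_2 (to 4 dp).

e_1 = v_1/‖v_1‖ = (-2, 0, -4, 2)/4.8990 = (-0.4082, 0.0000, -0.8165, 0.4082).
r_{12} = e_1·v_2 = 1.2247.
u_2 = v_2 − 1.2247·e_1 = (4.5000, -3.0000, -1.0000, 2.5000).

u_2 = (4.5000, -3.0000, -1.0000, 2.5000)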